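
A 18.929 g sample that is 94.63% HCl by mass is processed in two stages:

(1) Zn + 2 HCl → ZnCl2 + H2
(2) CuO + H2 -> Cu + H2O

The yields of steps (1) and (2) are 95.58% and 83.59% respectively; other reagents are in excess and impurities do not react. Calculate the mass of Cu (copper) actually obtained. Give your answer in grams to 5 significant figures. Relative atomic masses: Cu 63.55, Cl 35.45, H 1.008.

Pure HCl = 18.929 × 0.9463 = 17.9125 g.
M(HCl) = 1.008 + 35.45 = 36.458 g/mol.
M(Cu) = 63.55 g/mol.
n(HCl) = 17.9125 / 36.458 = 0.491319 mol.
Step 1 (HCl:H2 = 2:1): theoretical n(H2) = 0.245660 mol; at 95.58% yield, n(H2) = 0.234801 mol.
Step 2 (H2:Cu = 1:1): theoretical n(Cu) = 0.234801 mol, so theoretical mass = 0.234801 × 63.55 = 14.9216 g.
At 83.59% yield, actual mass of Cu = 14.9216 × 0.8359 = 12.4730 g.

12.473 g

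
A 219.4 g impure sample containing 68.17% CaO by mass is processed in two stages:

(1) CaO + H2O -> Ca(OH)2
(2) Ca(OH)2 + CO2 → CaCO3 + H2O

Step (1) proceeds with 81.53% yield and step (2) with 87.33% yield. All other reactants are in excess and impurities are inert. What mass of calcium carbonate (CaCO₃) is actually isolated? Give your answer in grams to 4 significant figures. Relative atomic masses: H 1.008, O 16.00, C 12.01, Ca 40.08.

Pure CaO = 219.4 × 0.6817 = 149.56 g.
M(CaO) = 40.08 + 16.00 = 56.08 g/mol.
M(CaCO3) = 40.08 + 12.01 + 3(16.00) = 100.09 g/mol.
n(CaO) = 149.56 / 56.08 = 2.6670 mol.
Step 1 (CaO:Ca(OH)2 = 1:1): theoretical n(Ca(OH)2) = 2.6670 mol; at 81.53% yield, n(Ca(OH)2) = 2.1744 mol.
Step 2 (Ca(OH)2:CaCO3 = 1:1): theoretical n(CaCO3) = 2.1744 mol, so theoretical mass = 2.1744 × 100.09 = 217.64 g.
At 87.33% yield, actual mass of CaCO3 = 217.64 × 0.8733 = 190.06 g.

190.1 g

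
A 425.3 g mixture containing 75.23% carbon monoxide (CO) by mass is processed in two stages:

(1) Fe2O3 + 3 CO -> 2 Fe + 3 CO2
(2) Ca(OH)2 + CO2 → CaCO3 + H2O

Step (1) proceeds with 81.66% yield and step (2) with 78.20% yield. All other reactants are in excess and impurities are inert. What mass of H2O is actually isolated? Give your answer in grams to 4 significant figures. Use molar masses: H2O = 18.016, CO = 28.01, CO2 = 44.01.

131.4 g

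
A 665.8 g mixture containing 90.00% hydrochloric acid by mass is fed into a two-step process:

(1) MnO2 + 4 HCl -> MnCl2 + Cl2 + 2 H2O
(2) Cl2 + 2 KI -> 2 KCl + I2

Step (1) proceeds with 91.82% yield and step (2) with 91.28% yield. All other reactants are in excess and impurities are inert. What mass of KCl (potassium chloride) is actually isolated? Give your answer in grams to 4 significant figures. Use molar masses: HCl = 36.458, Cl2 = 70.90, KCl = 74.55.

513.5 g

Pure HCl = 665.8 × 0.9000 = 599.22 g.
n(HCl) = 599.22 / 36.458 = 16.436 mol.
Step 1 (HCl:Cl2 = 4:1): theoretical n(Cl2) = 4.1090 mol; at 91.82% yield, n(Cl2) = 3.7729 mol.
Step 2 (Cl2:KCl = 1:2): theoretical n(KCl) = 7.5457 mol, so theoretical mass = 7.5457 × 74.55 = 562.53 g.
At 91.28% yield, actual mass of KCl = 562.53 × 0.9128 = 513.48 g.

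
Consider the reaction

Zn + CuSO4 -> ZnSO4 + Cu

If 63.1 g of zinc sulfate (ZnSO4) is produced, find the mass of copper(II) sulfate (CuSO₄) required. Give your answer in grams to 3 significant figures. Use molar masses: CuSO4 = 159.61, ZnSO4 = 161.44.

n(ZnSO4) = 63.10 g / 161.44 g/mol = 0.3909 mol.
From the equation the ZnSO4:CuSO4 mole ratio is 1:1, so n(CuSO4) = 0.3909 × 1/1 = 0.3909 mol.
Mass of CuSO4 = 0.3909 mol × 159.61 g/mol = 62.38 g.

62.4 g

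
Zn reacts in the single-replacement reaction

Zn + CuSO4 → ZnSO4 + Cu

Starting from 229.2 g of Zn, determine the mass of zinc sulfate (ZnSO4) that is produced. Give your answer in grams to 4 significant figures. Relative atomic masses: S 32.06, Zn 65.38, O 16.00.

566.0 g

M(Zn) = 65.38 g/mol.
M(ZnSO4) = 65.38 + 32.06 + 4(16.00) = 161.44 g/mol.
n(Zn) = 229.20 g / 65.38 g/mol = 3.5057 mol.
From the equation the Zn:ZnSO4 mole ratio is 1:1, so n(ZnSO4) = 3.5057 × 1/1 = 3.5057 mol.
Mass of ZnSO4 = 3.5057 mol × 161.44 g/mol = 565.95 g.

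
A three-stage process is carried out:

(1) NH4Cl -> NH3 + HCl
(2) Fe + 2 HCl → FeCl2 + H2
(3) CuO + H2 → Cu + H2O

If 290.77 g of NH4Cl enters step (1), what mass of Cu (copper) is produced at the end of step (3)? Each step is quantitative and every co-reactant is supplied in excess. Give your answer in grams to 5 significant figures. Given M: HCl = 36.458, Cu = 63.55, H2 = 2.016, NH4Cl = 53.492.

n(NH4Cl) = 290.77 / 53.492 = 5.43577 mol.
Reaction (1): NH4Cl→HCl ratio 1:1 ⇒ n(HCl) = 5.43577 mol.
Reaction (2): HCl→H2 ratio 2:1 ⇒ n(H2) = 2.71788 mol.
Reaction (3): H2→Cu ratio 1:1 ⇒ n(Cu) = 2.71788 mol.
Mass of Cu = 2.71788 × 63.55 = 172.721 g.

172.72 g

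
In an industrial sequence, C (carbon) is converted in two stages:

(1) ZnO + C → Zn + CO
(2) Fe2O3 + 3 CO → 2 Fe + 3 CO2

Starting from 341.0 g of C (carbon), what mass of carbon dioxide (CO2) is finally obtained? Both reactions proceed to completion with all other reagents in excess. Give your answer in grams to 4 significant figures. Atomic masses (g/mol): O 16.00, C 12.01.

1250 g

M(C) = 12.01 g/mol.
M(CO2) = 12.01 + 2(16.00) = 44.01 g/mol.
n(C) = 341.00 / 12.01 = 28.393 mol.
Step 1 gives a 1:1 ratio of C to CO, so n(CO) = 28.393 mol.
In step 2 the CO:CO2 ratio is 3:3, so n(CO2) = 28.393 mol.
Mass of CO2 = 28.393 × 44.01 = 1249.6 g.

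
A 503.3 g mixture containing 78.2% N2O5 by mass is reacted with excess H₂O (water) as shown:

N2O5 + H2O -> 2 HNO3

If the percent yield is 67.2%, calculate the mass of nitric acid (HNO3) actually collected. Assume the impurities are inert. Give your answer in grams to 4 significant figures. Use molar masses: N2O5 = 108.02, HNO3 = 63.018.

Pure N2O5 available = 503.3 g × 0.782 = 393.58 g.
n(N2O5) = 393.58 g / 108.02 g/mol = 3.6436 mol.
From the equation the N2O5:HNO3 mole ratio is 1:2, so n(HNO3) = 3.6436 × 2/1 = 7.2872 mol.
Mass of HNO3 = 7.2872 mol × 63.018 g/mol = 459.22 g.
Actual mass collected = 459.22 g × 0.672 = 308.60 g.

308.6 g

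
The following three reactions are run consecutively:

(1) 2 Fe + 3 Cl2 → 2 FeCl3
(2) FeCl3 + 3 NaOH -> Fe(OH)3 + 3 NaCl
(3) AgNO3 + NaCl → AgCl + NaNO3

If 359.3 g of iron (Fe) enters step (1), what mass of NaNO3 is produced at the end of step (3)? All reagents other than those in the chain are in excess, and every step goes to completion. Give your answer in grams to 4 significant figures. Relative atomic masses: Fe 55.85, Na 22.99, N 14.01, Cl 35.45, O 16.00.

1640 g

M(Fe) = 55.85 g/mol.
M(NaNO3) = 22.99 + 14.01 + 3(16.00) = 85.00 g/mol.
n(Fe) = 359.3 / 55.85 = 6.4333 mol.
Reaction (1): Fe→FeCl3 ratio 2:2 ⇒ n(FeCl3) = 6.4333 mol.
Reaction (2): FeCl3→NaCl ratio 1:3 ⇒ n(NaCl) = 19.300 mol.
Reaction (3): NaCl→NaNO3 ratio 1:1 ⇒ n(NaNO3) = 19.300 mol.
Mass of NaNO3 = 19.300 × 85.00 = 1640.5 g.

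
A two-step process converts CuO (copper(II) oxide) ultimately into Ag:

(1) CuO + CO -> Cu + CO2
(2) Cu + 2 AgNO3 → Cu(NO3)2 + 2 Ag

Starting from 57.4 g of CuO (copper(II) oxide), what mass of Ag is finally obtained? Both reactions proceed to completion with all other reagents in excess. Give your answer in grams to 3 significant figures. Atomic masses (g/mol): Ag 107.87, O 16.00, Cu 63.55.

M(CuO) = 63.55 + 16.00 = 79.55 g/mol.
M(Ag) = 107.87 g/mol.
n(CuO) = 57.40 / 79.55 = 0.7216 mol.
Step 1 gives a 1:1 ratio of CuO to Cu, so n(Cu) = 0.7216 mol.
In step 2 the Cu:Ag ratio is 1:2, so n(Ag) = 1.443 mol.
Mass of Ag = 1.443 × 107.87 = 155.7 g.

156 g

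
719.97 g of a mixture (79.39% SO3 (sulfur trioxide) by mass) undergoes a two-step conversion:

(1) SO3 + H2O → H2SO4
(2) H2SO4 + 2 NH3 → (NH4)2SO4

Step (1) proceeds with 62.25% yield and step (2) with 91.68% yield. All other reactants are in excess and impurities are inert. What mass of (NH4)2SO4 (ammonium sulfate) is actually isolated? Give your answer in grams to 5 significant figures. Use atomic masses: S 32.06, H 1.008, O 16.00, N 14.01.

538.43 g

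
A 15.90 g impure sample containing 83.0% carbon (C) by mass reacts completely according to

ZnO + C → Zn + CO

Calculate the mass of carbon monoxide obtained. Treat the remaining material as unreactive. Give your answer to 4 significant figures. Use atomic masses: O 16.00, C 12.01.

30.78 g

Mass of pure C = 15.90 g × 0.830 = 13.197 g.
M(C) = 12.01 g/mol.
M(CO) = 12.01 + 16.00 = 28.01 g/mol.
n(C) = 13.197 g / 12.01 g/mol = 1.0988 mol.
From the equation the C:CO mole ratio is 1:1, so n(CO) = 1.0988 × 1/1 = 1.0988 mol.
Mass of CO = 1.0988 mol × 28.01 g/mol = 30.778 g.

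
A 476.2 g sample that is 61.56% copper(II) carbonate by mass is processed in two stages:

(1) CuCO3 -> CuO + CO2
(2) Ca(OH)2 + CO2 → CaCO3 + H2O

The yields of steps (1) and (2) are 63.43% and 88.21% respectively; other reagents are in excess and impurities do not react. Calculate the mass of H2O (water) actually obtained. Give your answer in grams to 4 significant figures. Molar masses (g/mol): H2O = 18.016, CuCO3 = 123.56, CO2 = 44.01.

Pure CuCO3 = 476.2 × 0.6156 = 293.15 g.
n(CuCO3) = 293.15 / 123.56 = 2.3725 mol.
Step 1 (CuCO3:CO2 = 1:1): theoretical n(CO2) = 2.3725 mol; at 63.43% yield, n(CO2) = 1.5049 mol.
Step 2 (CO2:H2O = 1:1): theoretical n(H2O) = 1.5049 mol, so theoretical mass = 1.5049 × 18.016 = 27.112 g.
At 88.21% yield, actual mass of H2O = 27.112 × 0.8821 = 23.916 g.

23.92 g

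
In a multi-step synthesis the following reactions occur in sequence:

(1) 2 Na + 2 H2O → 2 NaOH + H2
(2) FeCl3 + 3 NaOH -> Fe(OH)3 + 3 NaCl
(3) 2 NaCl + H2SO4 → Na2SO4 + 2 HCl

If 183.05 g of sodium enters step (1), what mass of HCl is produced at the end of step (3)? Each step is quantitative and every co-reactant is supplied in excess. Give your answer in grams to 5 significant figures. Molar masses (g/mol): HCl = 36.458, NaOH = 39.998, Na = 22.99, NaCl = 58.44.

n(Na) = 183.05 / 22.99 = 7.96216 mol.
Reaction (1): Na→NaOH ratio 2:2 ⇒ n(NaOH) = 7.96216 mol.
Reaction (2): NaOH→NaCl ratio 3:3 ⇒ n(NaCl) = 7.96216 mol.
Reaction (3): NaCl→HCl ratio 2:2 ⇒ n(HCl) = 7.96216 mol.
Mass of HCl = 7.96216 × 36.458 = 290.284 g.

290.28 g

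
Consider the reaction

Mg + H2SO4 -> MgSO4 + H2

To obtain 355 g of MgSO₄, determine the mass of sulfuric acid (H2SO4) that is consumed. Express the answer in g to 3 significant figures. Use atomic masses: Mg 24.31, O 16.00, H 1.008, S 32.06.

289 g

M(MgSO4) = 24.31 + 32.06 + 4(16.00) = 120.37 g/mol.
M(H2SO4) = 2(1.008) + 32.06 + 4(16.00) = 98.076 g/mol.
n(MgSO4) = 355.0 g / 120.37 g/mol = 2.949 mol.
From the equation the MgSO4:H2SO4 mole ratio is 1:1, so n(H2SO4) = 2.949 × 1/1 = 2.949 mol.
Mass of H2SO4 = 2.949 mol × 98.076 g/mol = 289.2 g.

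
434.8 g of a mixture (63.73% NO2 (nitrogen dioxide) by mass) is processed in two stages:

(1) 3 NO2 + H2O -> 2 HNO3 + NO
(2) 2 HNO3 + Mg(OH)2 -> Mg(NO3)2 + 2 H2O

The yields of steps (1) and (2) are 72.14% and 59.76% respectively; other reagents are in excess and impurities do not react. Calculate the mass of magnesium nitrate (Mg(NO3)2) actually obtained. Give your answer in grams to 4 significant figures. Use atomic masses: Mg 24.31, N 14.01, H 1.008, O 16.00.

Pure NO2 = 434.8 × 0.6373 = 277.10 g.
M(NO2) = 14.01 + 2(16.00) = 46.01 g/mol.
M(Mg(NO3)2) = 24.31 + 2(14.01) + 6(16.00) = 148.33 g/mol.
n(NO2) = 277.10 / 46.01 = 6.0226 mol.
Step 1 (NO2:HNO3 = 3:2): theoretical n(HNO3) = 4.0150 mol; at 72.14% yield, n(HNO3) = 2.8965 mol.
Step 2 (HNO3:Mg(NO3)2 = 2:1): theoretical n(Mg(NO3)2) = 1.4482 mol, so theoretical mass = 1.4482 × 148.33 = 214.82 g.
At 59.76% yield, actual mass of Mg(NO3)2 = 214.82 × 0.5976 = 128.37 g.

128.4 g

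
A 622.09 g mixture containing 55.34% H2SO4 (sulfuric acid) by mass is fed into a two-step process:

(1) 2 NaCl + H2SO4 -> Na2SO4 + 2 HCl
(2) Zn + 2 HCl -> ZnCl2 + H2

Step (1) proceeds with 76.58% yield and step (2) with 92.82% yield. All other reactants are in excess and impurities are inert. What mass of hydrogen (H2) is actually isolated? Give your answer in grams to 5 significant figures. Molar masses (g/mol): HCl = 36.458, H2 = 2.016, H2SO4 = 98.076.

5.0301 g

Pure H2SO4 = 622.09 × 0.5534 = 344.265 g.
n(H2SO4) = 344.265 / 98.076 = 3.51018 mol.
Step 1 (H2SO4:HCl = 1:2): theoretical n(HCl) = 7.02036 mol; at 76.58% yield, n(HCl) = 5.37619 mol.
Step 2 (HCl:H2 = 2:1): theoretical n(H2) = 2.68810 mol, so theoretical mass = 2.68810 × 2.016 = 5.41920 g.
At 92.82% yield, actual mass of H2 = 5.41920 × 0.9282 = 5.03011 g.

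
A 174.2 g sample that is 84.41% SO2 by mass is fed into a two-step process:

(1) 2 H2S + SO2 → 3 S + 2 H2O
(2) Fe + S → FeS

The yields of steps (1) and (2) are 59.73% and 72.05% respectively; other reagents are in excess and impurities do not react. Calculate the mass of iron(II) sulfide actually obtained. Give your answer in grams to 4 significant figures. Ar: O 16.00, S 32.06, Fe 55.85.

Pure SO2 = 174.2 × 0.8441 = 147.04 g.
M(SO2) = 32.06 + 2(16.00) = 64.06 g/mol.
M(FeS) = 55.85 + 32.06 = 87.91 g/mol.
n(SO2) = 147.04 / 64.06 = 2.2954 mol.
Step 1 (SO2:S = 1:3): theoretical n(S) = 6.8861 mol; at 59.73% yield, n(S) = 4.1131 mol.
Step 2 (S:FeS = 1:1): theoretical n(FeS) = 4.1131 mol, so theoretical mass = 4.1131 × 87.91 = 361.58 g.
At 72.05% yield, actual mass of FeS = 361.58 × 0.7205 = 260.52 g.

260.5 g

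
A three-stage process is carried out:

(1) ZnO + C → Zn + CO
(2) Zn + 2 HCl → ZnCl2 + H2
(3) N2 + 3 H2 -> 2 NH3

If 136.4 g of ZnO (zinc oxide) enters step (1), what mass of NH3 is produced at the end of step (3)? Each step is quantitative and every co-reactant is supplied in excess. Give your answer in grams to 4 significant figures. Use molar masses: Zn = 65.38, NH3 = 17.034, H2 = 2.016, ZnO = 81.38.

n(ZnO) = 136.4 / 81.38 = 1.6761 mol.
Reaction (1): ZnO→Zn ratio 1:1 ⇒ n(Zn) = 1.6761 mol.
Reaction (2): Zn→H2 ratio 1:1 ⇒ n(H2) = 1.6761 mol.
Reaction (3): H2→NH3 ratio 3:2 ⇒ n(NH3) = 1.1174 mol.
Mass of NH3 = 1.1174 × 17.034 = 19.034 g.

19.03 g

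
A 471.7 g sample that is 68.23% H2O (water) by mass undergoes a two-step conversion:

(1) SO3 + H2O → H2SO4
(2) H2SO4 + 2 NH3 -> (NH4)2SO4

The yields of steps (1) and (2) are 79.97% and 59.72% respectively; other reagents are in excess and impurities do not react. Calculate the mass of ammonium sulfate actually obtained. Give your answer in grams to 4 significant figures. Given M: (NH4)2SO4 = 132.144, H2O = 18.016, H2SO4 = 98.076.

1127 g

Pure H2O = 471.7 × 0.6823 = 321.84 g.
n(H2O) = 321.84 / 18.016 = 17.864 mol.
Step 1 (H2O:H2SO4 = 1:1): theoretical n(H2SO4) = 17.864 mol; at 79.97% yield, n(H2SO4) = 14.286 mol.
Step 2 (H2SO4:(NH4)2SO4 = 1:1): theoretical n((NH4)2SO4) = 14.286 mol, so theoretical mass = 14.286 × 132.144 = 1887.8 g.
At 59.72% yield, actual mass of (NH4)2SO4 = 1887.8 × 0.5972 = 1127.4 g.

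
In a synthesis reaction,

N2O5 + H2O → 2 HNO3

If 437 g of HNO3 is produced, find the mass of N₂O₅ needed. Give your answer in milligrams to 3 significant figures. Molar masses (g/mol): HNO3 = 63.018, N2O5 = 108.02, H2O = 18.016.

n(HNO3) = 437.0 g / 63.018 g/mol = 6.935 mol.
From the equation the HNO3:N2O5 mole ratio is 2:1, so n(N2O5) = 6.935 × 1/2 = 3.467 mol.
Mass of N2O5 = 3.467 mol × 108.02 g/mol = 374.5 g.
Converting to mg: 374.5 g = 375000 mg.

375000 mg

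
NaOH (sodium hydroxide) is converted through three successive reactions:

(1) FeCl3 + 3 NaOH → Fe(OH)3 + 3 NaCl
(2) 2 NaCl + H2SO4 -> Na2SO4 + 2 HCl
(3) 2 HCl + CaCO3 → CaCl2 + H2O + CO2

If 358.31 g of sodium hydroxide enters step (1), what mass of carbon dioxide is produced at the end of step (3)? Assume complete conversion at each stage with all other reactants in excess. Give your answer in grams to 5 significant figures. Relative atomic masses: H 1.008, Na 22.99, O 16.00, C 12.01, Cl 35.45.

197.13 g

M(NaOH) = 22.99 + 16.00 + 1.008 = 39.998 g/mol.
M(CO2) = 12.01 + 2(16.00) = 44.01 g/mol.
n(NaOH) = 358.31 / 39.998 = 8.95820 mol.
Reaction (1): NaOH→NaCl ratio 3:3 ⇒ n(NaCl) = 8.95820 mol.
Reaction (2): NaCl→HCl ratio 2:2 ⇒ n(HCl) = 8.95820 mol.
Reaction (3): HCl→CO2 ratio 2:1 ⇒ n(CO2) = 4.47910 mol.
Mass of CO2 = 4.47910 × 44.01 = 197.125 g.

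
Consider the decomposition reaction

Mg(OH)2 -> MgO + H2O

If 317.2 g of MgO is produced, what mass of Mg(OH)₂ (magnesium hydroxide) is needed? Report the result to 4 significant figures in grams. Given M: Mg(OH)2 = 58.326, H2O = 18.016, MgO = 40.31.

n(MgO) = 317.20 g / 40.31 g/mol = 7.8690 mol.
From the equation the MgO:Mg(OH)2 mole ratio is 1:1, so n(Mg(OH)2) = 7.8690 × 1/1 = 7.8690 mol.
Mass of Mg(OH)2 = 7.8690 mol × 58.326 g/mol = 458.97 g.

459.0 g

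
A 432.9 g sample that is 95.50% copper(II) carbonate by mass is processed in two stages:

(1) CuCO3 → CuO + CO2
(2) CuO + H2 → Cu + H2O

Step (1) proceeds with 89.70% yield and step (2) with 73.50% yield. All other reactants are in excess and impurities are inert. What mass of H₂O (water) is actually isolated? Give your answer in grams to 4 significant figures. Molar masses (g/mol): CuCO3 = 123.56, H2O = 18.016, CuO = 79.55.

Pure CuCO3 = 432.9 × 0.9550 = 413.42 g.
n(CuCO3) = 413.42 / 123.56 = 3.3459 mol.
Step 1 (CuCO3:CuO = 1:1): theoretical n(CuO) = 3.3459 mol; at 89.70% yield, n(CuO) = 3.0013 mol.
Step 2 (CuO:H2O = 1:1): theoretical n(H2O) = 3.0013 mol, so theoretical mass = 3.0013 × 18.016 = 54.071 g.
At 73.50% yield, actual mass of H2O = 54.071 × 0.7350 = 39.742 g.

39.74 g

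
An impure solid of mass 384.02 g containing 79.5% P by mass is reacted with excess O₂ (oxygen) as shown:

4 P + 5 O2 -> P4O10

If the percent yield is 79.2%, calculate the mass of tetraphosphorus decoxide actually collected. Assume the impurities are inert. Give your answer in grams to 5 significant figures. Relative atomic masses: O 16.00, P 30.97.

554.09 g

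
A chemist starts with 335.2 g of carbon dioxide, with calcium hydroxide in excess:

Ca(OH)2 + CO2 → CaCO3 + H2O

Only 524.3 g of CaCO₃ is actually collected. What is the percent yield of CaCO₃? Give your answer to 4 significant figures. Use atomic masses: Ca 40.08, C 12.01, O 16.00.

M(CO2) = 12.01 + 2(16.00) = 44.01 g/mol.
M(CaCO3) = 40.08 + 12.01 + 3(16.00) = 100.09 g/mol.
n(CO2) = 335.20 g / 44.01 g/mol = 7.6165 mol.
From the equation the CO2:CaCO3 mole ratio is 1:1, so n(CaCO3) = 7.6165 × 1/1 = 7.6165 mol.
Mass of CaCO3 = 7.6165 mol × 100.09 g/mol = 762.33 g.
This is the theoretical yield. Percent yield = 524.3 g / 762.33 g × 100% = 68.776%.

68.78 %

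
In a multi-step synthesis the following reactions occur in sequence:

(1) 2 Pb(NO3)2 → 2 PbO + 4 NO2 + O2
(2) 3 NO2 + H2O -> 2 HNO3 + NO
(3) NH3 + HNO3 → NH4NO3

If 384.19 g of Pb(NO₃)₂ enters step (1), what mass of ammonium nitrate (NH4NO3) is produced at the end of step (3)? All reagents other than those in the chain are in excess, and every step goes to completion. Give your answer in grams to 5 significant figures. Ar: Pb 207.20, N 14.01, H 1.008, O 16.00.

M(Pb(NO3)2) = 207.20 + 2(14.01) + 6(16.00) = 331.22 g/mol.
M(NH4NO3) = 2(14.01) + 4(1.008) + 3(16.00) = 80.052 g/mol.
n(Pb(NO3)2) = 384.19 / 331.22 = 1.15992 mol.
Reaction (1): Pb(NO3)2→NO2 ratio 2:4 ⇒ n(NO2) = 2.31985 mol.
Reaction (2): NO2→HNO3 ratio 3:2 ⇒ n(HNO3) = 1.54657 mol.
Reaction (3): HNO3→NH4NO3 ratio 1:1 ⇒ n(NH4NO3) = 1.54657 mol.
Mass of NH4NO3 = 1.54657 × 80.052 = 123.806 g.

123.81 g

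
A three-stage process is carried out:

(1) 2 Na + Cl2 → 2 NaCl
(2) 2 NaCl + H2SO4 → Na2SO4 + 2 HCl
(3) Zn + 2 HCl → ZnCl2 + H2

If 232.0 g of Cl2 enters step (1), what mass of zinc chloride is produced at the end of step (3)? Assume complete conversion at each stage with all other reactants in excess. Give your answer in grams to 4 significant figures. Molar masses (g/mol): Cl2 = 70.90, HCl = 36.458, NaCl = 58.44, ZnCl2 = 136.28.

445.9 g

n(Cl2) = 232.0 / 70.90 = 3.2722 mol.
Reaction (1): Cl2→NaCl ratio 1:2 ⇒ n(NaCl) = 6.5444 mol.
Reaction (2): NaCl→HCl ratio 2:2 ⇒ n(HCl) = 6.5444 mol.
Reaction (3): HCl→ZnCl2 ratio 2:1 ⇒ n(ZnCl2) = 3.2722 mol.
Mass of ZnCl2 = 3.2722 × 136.28 = 445.94 g.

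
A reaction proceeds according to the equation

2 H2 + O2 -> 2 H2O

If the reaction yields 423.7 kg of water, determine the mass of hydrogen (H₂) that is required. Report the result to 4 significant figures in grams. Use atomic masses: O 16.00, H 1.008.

M(H2O) = 2(1.008) + 16.00 = 18.016 g/mol.
M(H2) = 2(1.008) = 2.016 g/mol.
Convert: 423.7 kg = 423700 g.
n(H2O) = 423700 g / 18.016 g/mol = 23518 mol.
From the equation the H2O:H2 mole ratio is 2:2, so n(H2) = 23518 × 2/2 = 23518 mol.
Mass of H2 = 23518 mol × 2.016 g/mol = 47412 g.

47410 g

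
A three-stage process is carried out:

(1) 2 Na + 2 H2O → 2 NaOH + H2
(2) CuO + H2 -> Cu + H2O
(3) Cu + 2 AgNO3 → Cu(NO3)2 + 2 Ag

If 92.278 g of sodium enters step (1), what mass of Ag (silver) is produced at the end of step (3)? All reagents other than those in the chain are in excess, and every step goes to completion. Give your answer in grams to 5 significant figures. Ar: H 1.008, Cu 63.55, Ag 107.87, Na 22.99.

432.97 g

M(Na) = 22.99 g/mol.
M(Ag) = 107.87 g/mol.
n(Na) = 92.278 / 22.99 = 4.01383 mol.
Reaction (1): Na→H2 ratio 2:1 ⇒ n(H2) = 2.00692 mol.
Reaction (2): H2→Cu ratio 1:1 ⇒ n(Cu) = 2.00692 mol.
Reaction (3): Cu→Ag ratio 1:2 ⇒ n(Ag) = 4.01383 mol.
Mass of Ag = 4.01383 × 107.87 = 432.972 g.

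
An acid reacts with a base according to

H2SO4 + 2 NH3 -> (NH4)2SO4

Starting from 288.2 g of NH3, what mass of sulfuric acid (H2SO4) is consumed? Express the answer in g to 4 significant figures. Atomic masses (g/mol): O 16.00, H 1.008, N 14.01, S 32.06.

M(NH3) = 14.01 + 3(1.008) = 17.034 g/mol.
M(H2SO4) = 2(1.008) + 32.06 + 4(16.00) = 98.076 g/mol.
n(NH3) = 288.20 g / 17.034 g/mol = 16.919 mol.
From the equation the NH3:H2SO4 mole ratio is 2:1, so n(H2SO4) = 16.919 × 1/2 = 8.4596 mol.
Mass of H2SO4 = 8.4596 mol × 98.076 g/mol = 829.68 g.

829.7 g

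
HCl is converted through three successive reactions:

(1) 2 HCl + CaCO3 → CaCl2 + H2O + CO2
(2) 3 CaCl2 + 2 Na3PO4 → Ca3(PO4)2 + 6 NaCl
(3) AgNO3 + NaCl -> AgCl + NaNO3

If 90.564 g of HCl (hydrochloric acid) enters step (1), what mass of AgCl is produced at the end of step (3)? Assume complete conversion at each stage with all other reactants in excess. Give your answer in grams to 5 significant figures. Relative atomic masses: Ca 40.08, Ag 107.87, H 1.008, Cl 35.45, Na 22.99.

M(HCl) = 1.008 + 35.45 = 36.458 g/mol.
M(AgCl) = 107.87 + 35.45 = 143.32 g/mol.
n(HCl) = 90.564 / 36.458 = 2.48406 mol.
Reaction (1): HCl→CaCl2 ratio 2:1 ⇒ n(CaCl2) = 1.24203 mol.
Reaction (2): CaCl2→NaCl ratio 3:6 ⇒ n(NaCl) = 2.48406 mol.
Reaction (3): NaCl→AgCl ratio 1:1 ⇒ n(AgCl) = 2.48406 mol.
Mass of AgCl = 2.48406 × 143.32 = 356.016 g.

356.02 g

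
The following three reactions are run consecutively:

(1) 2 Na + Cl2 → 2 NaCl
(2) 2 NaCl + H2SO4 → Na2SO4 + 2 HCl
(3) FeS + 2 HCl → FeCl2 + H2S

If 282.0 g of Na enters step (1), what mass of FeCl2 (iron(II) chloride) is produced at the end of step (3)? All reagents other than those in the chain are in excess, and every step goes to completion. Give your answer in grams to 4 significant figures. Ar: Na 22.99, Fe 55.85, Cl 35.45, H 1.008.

M(Na) = 22.99 g/mol.
M(FeCl2) = 55.85 + 2(35.45) = 126.75 g/mol.
n(Na) = 282.0 / 22.99 = 12.266 mol.
Reaction (1): Na→NaCl ratio 2:2 ⇒ n(NaCl) = 12.266 mol.
Reaction (2): NaCl→HCl ratio 2:2 ⇒ n(HCl) = 12.266 mol.
Reaction (3): HCl→FeCl2 ratio 2:1 ⇒ n(FeCl2) = 6.1331 mol.
Mass of FeCl2 = 6.1331 × 126.75 = 777.37 g.

777.4 g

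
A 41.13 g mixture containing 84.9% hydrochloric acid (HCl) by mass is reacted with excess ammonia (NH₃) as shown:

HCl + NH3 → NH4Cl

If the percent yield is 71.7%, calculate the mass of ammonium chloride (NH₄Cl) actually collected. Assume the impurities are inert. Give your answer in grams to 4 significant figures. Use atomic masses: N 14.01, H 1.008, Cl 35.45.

Pure HCl available = 41.13 g × 0.849 = 34.919 g.
M(HCl) = 1.008 + 35.45 = 36.458 g/mol.
M(NH4Cl) = 14.01 + 4(1.008) + 35.45 = 53.492 g/mol.
n(HCl) = 34.919 g / 36.458 g/mol = 0.95780 mol.
From the equation the HCl:NH4Cl mole ratio is 1:1, so n(NH4Cl) = 0.95780 × 1/1 = 0.95780 mol.
Mass of NH4Cl = 0.95780 mol × 53.492 g/mol = 51.234 g.
Actual mass collected = 51.234 g × 0.717 = 36.735 g.

36.74 g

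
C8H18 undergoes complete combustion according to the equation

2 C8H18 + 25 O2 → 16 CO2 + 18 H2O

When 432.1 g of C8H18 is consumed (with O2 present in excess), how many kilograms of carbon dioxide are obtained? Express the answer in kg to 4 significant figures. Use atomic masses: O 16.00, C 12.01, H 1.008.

M(C8H18) = 8(12.01) + 18(1.008) = 114.224 g/mol.
M(CO2) = 12.01 + 2(16.00) = 44.01 g/mol.
n(C8H18) = 432.10 g / 114.224 g/mol = 3.7829 mol.
From the equation the C8H18:CO2 mole ratio is 2:16, so n(CO2) = 3.7829 × 16/2 = 30.263 mol.
Mass of CO2 = 30.263 mol × 44.01 g/mol = 1331.9 g.
Converting to kg: 1331.9 g = 1.332 kg.

1.332 kg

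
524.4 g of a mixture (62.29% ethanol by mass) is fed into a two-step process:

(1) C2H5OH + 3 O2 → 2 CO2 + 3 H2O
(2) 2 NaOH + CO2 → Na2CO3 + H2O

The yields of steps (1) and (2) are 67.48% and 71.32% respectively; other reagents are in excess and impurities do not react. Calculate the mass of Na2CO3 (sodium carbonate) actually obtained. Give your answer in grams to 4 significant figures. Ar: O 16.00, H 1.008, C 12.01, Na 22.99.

723.4 g

Pure C2H5OH = 524.4 × 0.6229 = 326.65 g.
M(C2H5OH) = 2(12.01) + 6(1.008) + 16.00 = 46.068 g/mol.
M(Na2CO3) = 2(22.99) + 12.01 + 3(16.00) = 105.99 g/mol.
n(C2H5OH) = 326.65 / 46.068 = 7.0906 mol.
Step 1 (C2H5OH:CO2 = 1:2): theoretical n(CO2) = 14.181 mol; at 67.48% yield, n(CO2) = 9.5694 mol.
Step 2 (CO2:Na2CO3 = 1:1): theoretical n(Na2CO3) = 9.5694 mol, so theoretical mass = 9.5694 × 105.99 = 1014.3 g.
At 71.32% yield, actual mass of Na2CO3 = 1014.3 × 0.7132 = 723.37 g.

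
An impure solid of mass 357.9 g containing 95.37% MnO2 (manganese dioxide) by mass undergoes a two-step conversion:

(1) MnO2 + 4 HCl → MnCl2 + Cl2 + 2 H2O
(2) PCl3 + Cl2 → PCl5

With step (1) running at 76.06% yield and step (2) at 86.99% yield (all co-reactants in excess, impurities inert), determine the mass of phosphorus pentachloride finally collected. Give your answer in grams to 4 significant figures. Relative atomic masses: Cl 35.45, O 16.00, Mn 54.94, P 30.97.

540.9 g

Pure MnO2 = 357.9 × 0.9537 = 341.33 g.
M(MnO2) = 54.94 + 2(16.00) = 86.94 g/mol.
M(PCl5) = 30.97 + 5(35.45) = 208.22 g/mol.
n(MnO2) = 341.33 / 86.94 = 3.9260 mol.
Step 1 (MnO2:Cl2 = 1:1): theoretical n(Cl2) = 3.9260 mol; at 76.06% yield, n(Cl2) = 2.9861 mol.
Step 2 (Cl2:PCl5 = 1:1): theoretical n(PCl5) = 2.9861 mol, so theoretical mass = 2.9861 × 208.22 = 621.77 g.
At 86.99% yield, actual mass of PCl5 = 621.77 × 0.8699 = 540.88 g.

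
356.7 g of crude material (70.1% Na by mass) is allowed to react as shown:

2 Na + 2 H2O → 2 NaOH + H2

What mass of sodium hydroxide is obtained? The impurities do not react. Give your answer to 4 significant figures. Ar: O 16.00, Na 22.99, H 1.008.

435.0 g

Mass of pure Na = 356.7 g × 0.701 = 250.05 g.
M(Na) = 22.99 g/mol.
M(NaOH) = 22.99 + 16.00 + 1.008 = 39.998 g/mol.
n(Na) = 250.05 g / 22.99 g/mol = 10.876 mol.
From the equation the Na:NaOH mole ratio is 2:2, so n(NaOH) = 10.876 × 2/2 = 10.876 mol.
Mass of NaOH = 10.876 mol × 39.998 g/mol = 435.03 g.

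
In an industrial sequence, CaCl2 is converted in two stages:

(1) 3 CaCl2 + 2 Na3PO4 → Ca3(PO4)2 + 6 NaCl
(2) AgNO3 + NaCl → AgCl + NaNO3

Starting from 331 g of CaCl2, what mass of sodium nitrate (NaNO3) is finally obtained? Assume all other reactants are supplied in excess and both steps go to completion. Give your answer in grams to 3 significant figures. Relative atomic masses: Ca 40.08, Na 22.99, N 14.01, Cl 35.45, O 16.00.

507 g

M(CaCl2) = 40.08 + 2(35.45) = 110.98 g/mol.
M(NaNO3) = 22.99 + 14.01 + 3(16.00) = 85.00 g/mol.
n(CaCl2) = 331.0 / 110.98 = 2.983 mol.
Step 1 gives a 3:6 ratio of CaCl2 to NaCl, so n(NaCl) = 5.965 mol.
In step 2 the NaCl:NaNO3 ratio is 1:1, so n(NaNO3) = 5.965 mol.
Mass of NaNO3 = 5.965 × 85.00 = 507.0 g.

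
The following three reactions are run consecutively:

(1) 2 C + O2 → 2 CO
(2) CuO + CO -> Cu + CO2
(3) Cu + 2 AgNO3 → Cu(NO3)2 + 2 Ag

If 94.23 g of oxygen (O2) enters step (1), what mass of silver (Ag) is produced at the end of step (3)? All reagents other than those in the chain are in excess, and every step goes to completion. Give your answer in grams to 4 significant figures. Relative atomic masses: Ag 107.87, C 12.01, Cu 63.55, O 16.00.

1271 g

M(O2) = 2(16.00) = 32.00 g/mol.
M(Ag) = 107.87 g/mol.
n(O2) = 94.23 / 32.00 = 2.9447 mol.
Reaction (1): O2→CO ratio 1:2 ⇒ n(CO) = 5.8894 mol.
Reaction (2): CO→Cu ratio 1:1 ⇒ n(Cu) = 5.8894 mol.
Reaction (3): Cu→Ag ratio 1:2 ⇒ n(Ag) = 11.779 mol.
Mass of Ag = 11.779 × 107.87 = 1270.6 g.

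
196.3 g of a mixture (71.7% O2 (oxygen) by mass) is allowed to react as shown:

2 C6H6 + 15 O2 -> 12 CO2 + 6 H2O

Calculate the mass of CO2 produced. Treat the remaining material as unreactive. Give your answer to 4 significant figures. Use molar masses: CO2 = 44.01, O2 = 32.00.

Mass of pure O2 = 196.3 g × 0.717 = 140.75 g.
n(O2) = 140.75 g / 32.00 g/mol = 4.3983 mol.
From the equation the O2:CO2 mole ratio is 15:12, so n(CO2) = 4.3983 × 12/15 = 3.5187 mol.
Mass of CO2 = 3.5187 mol × 44.01 g/mol = 154.86 g.

154.9 g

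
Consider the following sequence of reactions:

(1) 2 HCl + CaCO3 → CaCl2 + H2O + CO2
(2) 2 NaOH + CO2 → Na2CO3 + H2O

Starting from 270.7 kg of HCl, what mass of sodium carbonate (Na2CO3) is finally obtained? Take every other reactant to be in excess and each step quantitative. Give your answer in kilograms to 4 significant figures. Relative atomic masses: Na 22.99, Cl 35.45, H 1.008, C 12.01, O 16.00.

M(HCl) = 1.008 + 35.45 = 36.458 g/mol.
M(Na2CO3) = 2(22.99) + 12.01 + 3(16.00) = 105.99 g/mol.
270.7 kg = 270700 g.
n(HCl) = 270700 / 36.458 = 7425.0 mol.
Step 1 gives a 2:1 ratio of HCl to CO2, so n(CO2) = 3712.5 mol.
In step 2 the CO2:Na2CO3 ratio is 1:1, so n(Na2CO3) = 3712.5 mol.
Mass of Na2CO3 = 3712.5 × 105.99 = 393490 g = 393.5 kg.

393.5 kg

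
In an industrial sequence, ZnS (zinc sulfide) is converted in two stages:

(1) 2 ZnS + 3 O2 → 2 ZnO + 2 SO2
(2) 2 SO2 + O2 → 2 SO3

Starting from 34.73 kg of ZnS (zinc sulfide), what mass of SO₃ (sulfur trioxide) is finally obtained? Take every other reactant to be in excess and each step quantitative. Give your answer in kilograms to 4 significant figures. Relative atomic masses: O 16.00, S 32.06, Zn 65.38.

M(ZnS) = 65.38 + 32.06 = 97.44 g/mol.
M(SO3) = 32.06 + 3(16.00) = 80.06 g/mol.
34.73 kg = 34730 g.
n(ZnS) = 34730 / 97.44 = 356.42 mol.
Step 1 gives a 2:2 ratio of ZnS to SO2, so n(SO2) = 356.42 mol.
In step 2 the SO2:SO3 ratio is 2:2, so n(SO3) = 356.42 mol.
Mass of SO3 = 356.42 × 80.06 = 28535 g = 28.54 kg.

28.54 kg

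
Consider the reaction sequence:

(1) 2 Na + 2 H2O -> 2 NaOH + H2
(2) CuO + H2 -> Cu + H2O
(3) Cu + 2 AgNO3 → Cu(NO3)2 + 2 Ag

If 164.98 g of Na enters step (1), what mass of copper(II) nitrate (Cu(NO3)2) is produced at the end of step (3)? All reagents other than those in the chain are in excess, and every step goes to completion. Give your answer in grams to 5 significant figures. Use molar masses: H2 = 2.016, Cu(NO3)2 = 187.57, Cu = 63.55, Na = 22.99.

n(Na) = 164.98 / 22.99 = 7.17616 mol.
Reaction (1): Na→H2 ratio 2:1 ⇒ n(H2) = 3.58808 mol.
Reaction (2): H2→Cu ratio 1:1 ⇒ n(Cu) = 3.58808 mol.
Reaction (3): Cu→Cu(NO3)2 ratio 1:1 ⇒ n(Cu(NO3)2) = 3.58808 mol.
Mass of Cu(NO3)2 = 3.58808 × 187.57 = 673.016 g.

673.02 g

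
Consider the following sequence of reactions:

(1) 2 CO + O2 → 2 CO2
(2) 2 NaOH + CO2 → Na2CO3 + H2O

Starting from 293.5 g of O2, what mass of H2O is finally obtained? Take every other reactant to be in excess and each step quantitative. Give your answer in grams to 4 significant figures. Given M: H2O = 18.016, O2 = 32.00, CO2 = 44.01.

330.5 g

n(O2) = 293.50 / 32.00 = 9.1719 mol.
Step 1 gives a 1:2 ratio of O2 to CO2, so n(CO2) = 18.344 mol.
In step 2 the CO2:H2O ratio is 1:1, so n(H2O) = 18.344 mol.
Mass of H2O = 18.344 × 18.016 = 330.48 g.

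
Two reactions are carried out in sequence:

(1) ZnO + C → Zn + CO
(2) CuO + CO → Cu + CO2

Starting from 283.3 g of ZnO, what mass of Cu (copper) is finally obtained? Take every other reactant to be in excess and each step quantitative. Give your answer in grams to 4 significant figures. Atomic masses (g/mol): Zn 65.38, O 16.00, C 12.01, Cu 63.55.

221.2 g

M(ZnO) = 65.38 + 16.00 = 81.38 g/mol.
M(Cu) = 63.55 g/mol.
n(ZnO) = 283.30 / 81.38 = 3.4812 mol.
Step 1 gives a 1:1 ratio of ZnO to CO, so n(CO) = 3.4812 mol.
In step 2 the CO:Cu ratio is 1:1, so n(Cu) = 3.4812 mol.
Mass of Cu = 3.4812 × 63.55 = 221.23 g.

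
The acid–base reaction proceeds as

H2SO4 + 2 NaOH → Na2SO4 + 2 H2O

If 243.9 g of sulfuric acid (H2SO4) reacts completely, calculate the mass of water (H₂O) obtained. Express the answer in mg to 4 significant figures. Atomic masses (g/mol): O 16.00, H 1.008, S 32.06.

89610 mg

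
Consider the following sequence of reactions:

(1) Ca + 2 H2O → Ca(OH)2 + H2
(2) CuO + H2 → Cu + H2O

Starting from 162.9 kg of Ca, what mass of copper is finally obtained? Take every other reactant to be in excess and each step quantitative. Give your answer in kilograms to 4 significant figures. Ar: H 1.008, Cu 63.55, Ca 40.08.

M(Ca) = 40.08 g/mol.
M(Cu) = 63.55 g/mol.
162.9 kg = 162900 g.
n(Ca) = 162900 / 40.08 = 4064.4 mol.
Step 1 gives a 1:1 ratio of Ca to H2, so n(H2) = 4064.4 mol.
In step 2 the H2:Cu ratio is 1:1, so n(Cu) = 4064.4 mol.
Mass of Cu = 4064.4 × 63.55 = 258290 g = 258.3 kg.

258.3 kg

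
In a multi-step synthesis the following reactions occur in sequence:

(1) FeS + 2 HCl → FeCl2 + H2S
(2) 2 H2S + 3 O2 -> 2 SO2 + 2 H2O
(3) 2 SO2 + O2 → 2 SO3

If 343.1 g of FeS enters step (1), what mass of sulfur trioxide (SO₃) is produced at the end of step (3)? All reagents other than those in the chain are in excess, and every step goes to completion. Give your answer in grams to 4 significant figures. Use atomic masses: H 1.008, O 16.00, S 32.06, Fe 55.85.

M(FeS) = 55.85 + 32.06 = 87.91 g/mol.
M(SO3) = 32.06 + 3(16.00) = 80.06 g/mol.
n(FeS) = 343.1 / 87.91 = 3.9029 mol.
Reaction (1): FeS→H2S ratio 1:1 ⇒ n(H2S) = 3.9029 mol.
Reaction (2): H2S→SO2 ratio 2:2 ⇒ n(SO2) = 3.9029 mol.
Reaction (3): SO2→SO3 ratio 2:2 ⇒ n(SO3) = 3.9029 mol.
Mass of SO3 = 3.9029 × 80.06 = 312.46 g.

312.5 g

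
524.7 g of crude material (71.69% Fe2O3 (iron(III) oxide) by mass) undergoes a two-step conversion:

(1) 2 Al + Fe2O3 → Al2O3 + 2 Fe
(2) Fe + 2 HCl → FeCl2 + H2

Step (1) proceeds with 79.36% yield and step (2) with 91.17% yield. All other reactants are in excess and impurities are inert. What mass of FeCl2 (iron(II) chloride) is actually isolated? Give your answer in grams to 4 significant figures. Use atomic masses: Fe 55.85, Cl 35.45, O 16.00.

432.0 g

Pure Fe2O3 = 524.7 × 0.7169 = 376.16 g.
M(Fe2O3) = 2(55.85) + 3(16.00) = 159.70 g/mol.
M(FeCl2) = 55.85 + 2(35.45) = 126.75 g/mol.
n(Fe2O3) = 376.16 / 159.70 = 2.3554 mol.
Step 1 (Fe2O3:Fe = 1:2): theoretical n(Fe) = 4.7108 mol; at 79.36% yield, n(Fe) = 3.7385 mol.
Step 2 (Fe:FeCl2 = 1:1): theoretical n(FeCl2) = 3.7385 mol, so theoretical mass = 3.7385 × 126.75 = 473.85 g.
At 91.17% yield, actual mass of FeCl2 = 473.85 × 0.9117 = 432.01 g.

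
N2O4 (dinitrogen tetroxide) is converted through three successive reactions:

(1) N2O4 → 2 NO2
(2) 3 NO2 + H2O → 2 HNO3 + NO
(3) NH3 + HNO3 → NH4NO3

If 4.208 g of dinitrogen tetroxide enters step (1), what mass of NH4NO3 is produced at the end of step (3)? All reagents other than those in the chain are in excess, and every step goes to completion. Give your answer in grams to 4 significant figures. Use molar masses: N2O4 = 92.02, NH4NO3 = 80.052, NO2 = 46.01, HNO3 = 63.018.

n(N2O4) = 4.208 / 92.02 = 0.045729 mol.
Reaction (1): N2O4→NO2 ratio 1:2 ⇒ n(NO2) = 0.091458 mol.
Reaction (2): NO2→HNO3 ratio 3:2 ⇒ n(HNO3) = 0.060972 mol.
Reaction (3): HNO3→NH4NO3 ratio 1:1 ⇒ n(NH4NO3) = 0.060972 mol.
Mass of NH4NO3 = 0.060972 × 80.052 = 4.8810 g.

4.881 g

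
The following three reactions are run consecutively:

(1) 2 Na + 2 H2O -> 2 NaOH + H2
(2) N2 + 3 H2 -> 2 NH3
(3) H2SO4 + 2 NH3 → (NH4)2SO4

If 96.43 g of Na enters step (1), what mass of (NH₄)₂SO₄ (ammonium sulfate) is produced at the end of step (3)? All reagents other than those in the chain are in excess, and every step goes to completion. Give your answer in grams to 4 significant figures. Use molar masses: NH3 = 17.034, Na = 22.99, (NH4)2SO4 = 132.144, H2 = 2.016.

92.38 g

n(Na) = 96.43 / 22.99 = 4.1944 mol.
Reaction (1): Na→H2 ratio 2:1 ⇒ n(H2) = 2.0972 mol.
Reaction (2): H2→NH3 ratio 3:2 ⇒ n(NH3) = 1.3981 mol.
Reaction (3): NH3→(NH4)2SO4 ratio 2:1 ⇒ n((NH4)2SO4) = 0.69907 mol.
Mass of (NH4)2SO4 = 0.69907 × 132.144 = 92.378 g.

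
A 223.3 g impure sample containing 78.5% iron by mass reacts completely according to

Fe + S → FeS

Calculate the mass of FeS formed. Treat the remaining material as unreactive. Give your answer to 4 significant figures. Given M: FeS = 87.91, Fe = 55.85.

Mass of pure Fe = 223.3 g × 0.785 = 175.29 g.
n(Fe) = 175.29 g / 55.85 g/mol = 3.1386 mol.
From the equation the Fe:FeS mole ratio is 1:1, so n(FeS) = 3.1386 × 1/1 = 3.1386 mol.
Mass of FeS = 3.1386 mol × 87.91 g/mol = 275.91 g.

275.9 g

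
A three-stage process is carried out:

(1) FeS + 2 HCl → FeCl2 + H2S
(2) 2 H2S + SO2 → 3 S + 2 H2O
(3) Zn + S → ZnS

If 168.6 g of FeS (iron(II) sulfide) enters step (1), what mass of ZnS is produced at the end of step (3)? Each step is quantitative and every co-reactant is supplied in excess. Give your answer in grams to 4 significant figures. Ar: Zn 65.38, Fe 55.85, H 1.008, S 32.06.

280.3 g

M(FeS) = 55.85 + 32.06 = 87.91 g/mol.
M(ZnS) = 65.38 + 32.06 = 97.44 g/mol.
n(FeS) = 168.6 / 87.91 = 1.9179 mol.
Reaction (1): FeS→H2S ratio 1:1 ⇒ n(H2S) = 1.9179 mol.
Reaction (2): H2S→S ratio 2:3 ⇒ n(S) = 2.8768 mol.
Reaction (3): S→ZnS ratio 1:1 ⇒ n(ZnS) = 2.8768 mol.
Mass of ZnS = 2.8768 × 97.44 = 280.32 g.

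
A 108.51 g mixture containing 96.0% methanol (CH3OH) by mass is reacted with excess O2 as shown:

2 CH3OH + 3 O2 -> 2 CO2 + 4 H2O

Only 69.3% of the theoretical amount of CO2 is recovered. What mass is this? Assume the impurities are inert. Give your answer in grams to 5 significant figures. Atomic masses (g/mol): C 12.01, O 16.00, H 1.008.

99.153 g

Pure CH3OH available = 108.51 g × 0.960 = 104.170 g.
M(CH3OH) = 12.01 + 4(1.008) + 16.00 = 32.042 g/mol.
M(CO2) = 12.01 + 2(16.00) = 44.01 g/mol.
n(CH3OH) = 104.170 g / 32.042 g/mol = 3.25103 mol.
From the equation the CH3OH:CO2 mole ratio is 2:2, so n(CO2) = 3.25103 × 2/2 = 3.25103 mol.
Mass of CO2 = 3.25103 mol × 44.01 g/mol = 143.078 g.
Actual mass collected = 143.078 g × 0.693 = 99.1530 g.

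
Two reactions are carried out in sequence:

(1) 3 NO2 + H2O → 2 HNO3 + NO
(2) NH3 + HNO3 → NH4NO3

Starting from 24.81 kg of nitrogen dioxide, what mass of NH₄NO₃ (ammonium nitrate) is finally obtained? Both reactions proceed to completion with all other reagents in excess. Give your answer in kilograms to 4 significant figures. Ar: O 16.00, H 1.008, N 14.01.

M(NO2) = 14.01 + 2(16.00) = 46.01 g/mol.
M(NH4NO3) = 2(14.01) + 4(1.008) + 3(16.00) = 80.052 g/mol.
24.81 kg = 24810 g.
n(NO2) = 24810 / 46.01 = 539.23 mol.
Step 1 gives a 3:2 ratio of NO2 to HNO3, so n(HNO3) = 359.49 mol.
In step 2 the HNO3:NH4NO3 ratio is 1:1, so n(NH4NO3) = 359.49 mol.
Mass of NH4NO3 = 359.49 × 80.052 = 28778 g = 28.78 kg.

28.78 kg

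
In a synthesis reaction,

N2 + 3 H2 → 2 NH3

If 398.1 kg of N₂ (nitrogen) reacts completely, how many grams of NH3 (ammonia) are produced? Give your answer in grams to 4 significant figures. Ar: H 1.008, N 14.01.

484000 g

M(N2) = 2(14.01) = 28.02 g/mol.
M(NH3) = 14.01 + 3(1.008) = 17.034 g/mol.
Convert: 398.1 kg = 398100 g.
n(N2) = 398100 g / 28.02 g/mol = 14208 mol.
From the equation the N2:NH3 mole ratio is 1:2, so n(NH3) = 14208 × 2/1 = 28415 mol.
Mass of NH3 = 28415 mol × 17.034 g/mol = 484030 g.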